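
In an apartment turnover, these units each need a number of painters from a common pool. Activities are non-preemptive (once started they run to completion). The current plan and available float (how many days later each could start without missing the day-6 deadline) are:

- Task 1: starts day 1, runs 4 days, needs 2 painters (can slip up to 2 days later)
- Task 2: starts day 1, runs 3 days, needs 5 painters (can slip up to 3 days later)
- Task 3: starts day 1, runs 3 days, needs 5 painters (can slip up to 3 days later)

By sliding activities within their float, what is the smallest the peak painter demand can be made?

Early-start (Task 1@1, Task 2@1, Task 3@1) gives peak 12: d1:12  d2:12  d3:12  d4:2  d5:0  d6:0.
Shift Task 3→4.
Schedule Task 1@1, Task 2@1, Task 3@4: d1:7  d2:7  d3:7  d4:7  d5:5  d6:5 — peak 7.
Total painter-days = 38 over 6 days ⇒ peak ≥ ⌈38/6⌉ = 7, so 7 is optimal.

7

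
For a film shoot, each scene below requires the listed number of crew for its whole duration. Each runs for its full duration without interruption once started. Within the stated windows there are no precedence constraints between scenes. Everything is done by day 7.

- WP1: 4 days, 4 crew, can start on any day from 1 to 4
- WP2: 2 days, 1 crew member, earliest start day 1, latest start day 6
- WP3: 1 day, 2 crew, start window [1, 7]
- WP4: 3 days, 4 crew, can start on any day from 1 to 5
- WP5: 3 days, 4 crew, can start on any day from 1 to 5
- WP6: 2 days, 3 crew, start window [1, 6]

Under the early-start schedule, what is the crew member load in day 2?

16

At early start, day 2 has: WP1, WP2, WP4, WP5, WP6.
Demand: 4 + 1 + 4 + 4 + 3 = 16.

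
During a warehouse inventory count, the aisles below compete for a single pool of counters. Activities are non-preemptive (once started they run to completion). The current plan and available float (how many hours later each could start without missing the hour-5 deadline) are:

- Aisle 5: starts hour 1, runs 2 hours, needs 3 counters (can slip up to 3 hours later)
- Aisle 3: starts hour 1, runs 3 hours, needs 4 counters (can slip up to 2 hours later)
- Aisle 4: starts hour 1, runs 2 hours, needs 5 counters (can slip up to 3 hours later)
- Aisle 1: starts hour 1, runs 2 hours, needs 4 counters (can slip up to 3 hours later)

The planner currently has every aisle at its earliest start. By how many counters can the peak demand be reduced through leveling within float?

8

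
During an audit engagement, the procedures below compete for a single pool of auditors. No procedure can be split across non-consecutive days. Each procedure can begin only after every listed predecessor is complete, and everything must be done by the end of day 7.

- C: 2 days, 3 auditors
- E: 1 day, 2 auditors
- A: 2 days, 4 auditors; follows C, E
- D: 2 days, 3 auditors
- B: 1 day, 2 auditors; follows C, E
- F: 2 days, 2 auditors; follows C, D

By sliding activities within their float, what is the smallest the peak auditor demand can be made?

Early-start (C@1, E@1, A@3, D@1, B@3, F@3) gives peak 8: d1:8  d2:6  d3:8  d4:6  d5:0  d6:0  d7:0.
Shift A→4, D→2, F→4.
Schedule C@1, E@1, A@4, D@2, B@3, F@4: d1:5  d2:6  d3:5  d4:6  d5:6  d6:0  d7:0 — peak 6.

6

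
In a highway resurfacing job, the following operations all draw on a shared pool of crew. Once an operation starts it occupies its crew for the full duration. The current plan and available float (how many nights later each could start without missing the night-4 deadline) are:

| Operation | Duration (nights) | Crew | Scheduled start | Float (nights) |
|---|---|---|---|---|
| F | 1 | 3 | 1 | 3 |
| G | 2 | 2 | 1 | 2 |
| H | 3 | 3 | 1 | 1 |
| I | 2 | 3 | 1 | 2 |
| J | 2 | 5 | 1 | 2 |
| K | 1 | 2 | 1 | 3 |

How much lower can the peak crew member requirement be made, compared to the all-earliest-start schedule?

8

Early-start peak: n1:18  n2:13  n3:3  n4:0 ⇒ 18.
Leveled (F@1, G@1, H@2, I@1, J@3, K@1): n1:10  n2:8  n3:8  n4:8 ⇒ 10.
Reduction 18 − 10 = 8.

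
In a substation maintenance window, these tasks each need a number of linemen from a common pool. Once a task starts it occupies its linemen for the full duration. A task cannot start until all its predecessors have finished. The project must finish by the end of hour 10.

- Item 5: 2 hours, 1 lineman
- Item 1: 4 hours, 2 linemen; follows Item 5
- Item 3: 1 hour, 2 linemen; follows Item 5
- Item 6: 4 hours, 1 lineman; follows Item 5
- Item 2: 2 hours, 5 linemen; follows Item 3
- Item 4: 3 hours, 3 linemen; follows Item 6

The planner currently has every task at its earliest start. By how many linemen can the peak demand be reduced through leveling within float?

2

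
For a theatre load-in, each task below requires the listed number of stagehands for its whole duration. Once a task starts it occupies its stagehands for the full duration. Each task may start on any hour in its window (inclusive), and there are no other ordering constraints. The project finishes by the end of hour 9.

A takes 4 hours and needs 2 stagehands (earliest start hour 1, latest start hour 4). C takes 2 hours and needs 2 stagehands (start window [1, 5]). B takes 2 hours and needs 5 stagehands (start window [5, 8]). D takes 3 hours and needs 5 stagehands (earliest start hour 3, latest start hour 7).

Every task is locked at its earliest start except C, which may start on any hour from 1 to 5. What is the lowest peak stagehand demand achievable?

10

C@1: h1:4  h2:4  h3:7  h4:7  h5:10  h6:5  h7:0  h8:0  h9:0 → peak 10
C@2: h1:2  h2:4  h3:9  h4:7  h5:10  h6:5  h7:0  h8:0  h9:0 → peak 10
C@3: h1:2  h2:2  h3:9  h4:9  h5:10  h6:5  h7:0  h8:0  h9:0 → peak 10
C@4: h1:2  h2:2  h3:7  h4:9  h5:12  h6:5  h7:0  h8:0  h9:0 → peak 12
C@5: h1:2  h2:2  h3:7  h4:7  h5:12  h6:7  h7:0  h8:0  h9:0 → peak 12
Best is C@1, peak 10.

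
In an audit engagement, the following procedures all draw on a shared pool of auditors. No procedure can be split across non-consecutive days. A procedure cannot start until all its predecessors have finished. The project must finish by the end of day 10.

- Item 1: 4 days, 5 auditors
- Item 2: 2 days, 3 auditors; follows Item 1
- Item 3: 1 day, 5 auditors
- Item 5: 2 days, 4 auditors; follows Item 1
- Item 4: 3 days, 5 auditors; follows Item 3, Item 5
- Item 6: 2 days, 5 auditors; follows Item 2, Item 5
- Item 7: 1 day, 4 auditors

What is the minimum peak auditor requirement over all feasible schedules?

10

Early-start (Item 1@1, Item 2@5, Item 3@1, Item 5@5, Item 4@7, Item 6@7, Item 7@1) gives peak 14: d1:14  d2:5  d3:5  d4:5  d5:7  d6:7  d7:10  d8:10  d9:5  d10:0.
Shift Item 7→2.
Schedule Item 1@1, Item 2@5, Item 3@1, Item 5@5, Item 4@7, Item 6@7, Item 7@2: d1:10  d2:9  d3:5  d4:5  d5:7  d6:7  d7:10  d8:10  d9:5  d10:0 — peak 10.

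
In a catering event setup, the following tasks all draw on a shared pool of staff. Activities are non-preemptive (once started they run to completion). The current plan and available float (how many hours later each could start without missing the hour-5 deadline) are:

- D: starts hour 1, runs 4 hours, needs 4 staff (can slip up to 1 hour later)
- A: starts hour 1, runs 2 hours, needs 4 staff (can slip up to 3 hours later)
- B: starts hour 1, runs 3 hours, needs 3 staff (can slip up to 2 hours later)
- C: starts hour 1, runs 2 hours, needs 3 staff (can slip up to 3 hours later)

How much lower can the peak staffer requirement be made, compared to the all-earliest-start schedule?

4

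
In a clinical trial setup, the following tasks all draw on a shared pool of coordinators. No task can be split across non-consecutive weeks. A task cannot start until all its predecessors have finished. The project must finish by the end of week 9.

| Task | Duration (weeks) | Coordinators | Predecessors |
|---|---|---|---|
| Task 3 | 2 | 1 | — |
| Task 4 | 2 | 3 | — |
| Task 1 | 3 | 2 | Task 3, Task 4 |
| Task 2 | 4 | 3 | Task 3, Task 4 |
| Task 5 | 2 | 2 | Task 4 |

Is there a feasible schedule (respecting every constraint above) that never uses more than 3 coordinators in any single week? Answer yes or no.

no

Total coordinator-weeks = 30; over 9 weeks the average is 30/9 > 3, so some week must exceed 3.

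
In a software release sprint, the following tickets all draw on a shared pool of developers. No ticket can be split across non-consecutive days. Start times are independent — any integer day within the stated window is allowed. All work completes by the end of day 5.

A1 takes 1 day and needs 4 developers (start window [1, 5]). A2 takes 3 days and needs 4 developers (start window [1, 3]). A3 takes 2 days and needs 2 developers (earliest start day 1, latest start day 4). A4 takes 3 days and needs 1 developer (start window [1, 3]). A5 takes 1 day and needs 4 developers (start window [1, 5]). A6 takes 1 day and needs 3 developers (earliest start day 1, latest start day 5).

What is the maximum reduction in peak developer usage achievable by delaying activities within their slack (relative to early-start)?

Early-start peak: d1:18  d2:7  d3:5  d4:0  d5:0 ⇒ 18.
Leveled (A1@1, A2@2, A3@1, A4@1, A5@5, A6@4): d1:7  d2:7  d3:5  d4:7  d5:4 ⇒ 7.
Reduction 18 − 7 = 11.

11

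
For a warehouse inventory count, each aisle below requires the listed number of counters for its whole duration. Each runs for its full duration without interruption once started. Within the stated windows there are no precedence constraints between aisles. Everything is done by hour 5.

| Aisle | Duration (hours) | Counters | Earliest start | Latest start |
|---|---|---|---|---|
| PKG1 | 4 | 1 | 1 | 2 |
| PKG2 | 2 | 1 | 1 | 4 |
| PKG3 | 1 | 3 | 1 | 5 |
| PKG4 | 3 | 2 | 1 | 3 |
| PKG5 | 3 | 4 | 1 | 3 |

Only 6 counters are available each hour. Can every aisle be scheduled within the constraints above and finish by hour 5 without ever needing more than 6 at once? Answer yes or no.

The minimum achievable peak is 7; 6 < 7, so no feasible schedule stays within the cap.

no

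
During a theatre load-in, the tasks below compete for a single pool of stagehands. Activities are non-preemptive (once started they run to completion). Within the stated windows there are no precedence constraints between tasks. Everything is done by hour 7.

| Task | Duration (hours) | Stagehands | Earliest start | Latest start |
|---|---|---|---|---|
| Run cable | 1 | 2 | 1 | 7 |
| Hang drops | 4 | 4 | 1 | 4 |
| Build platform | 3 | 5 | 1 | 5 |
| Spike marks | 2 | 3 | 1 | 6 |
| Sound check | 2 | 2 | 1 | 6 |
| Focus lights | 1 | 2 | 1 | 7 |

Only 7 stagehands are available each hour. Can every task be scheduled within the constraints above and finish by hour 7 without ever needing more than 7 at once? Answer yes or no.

yes

Schedule Run cable@1, Hang drops@1, Build platform@5, Spike marks@2, Sound check@4, Focus lights@6: h1:6  h2:7  h3:7  h4:6  h5:7  h6:7  h7:5 — peak 7 ≤ 7.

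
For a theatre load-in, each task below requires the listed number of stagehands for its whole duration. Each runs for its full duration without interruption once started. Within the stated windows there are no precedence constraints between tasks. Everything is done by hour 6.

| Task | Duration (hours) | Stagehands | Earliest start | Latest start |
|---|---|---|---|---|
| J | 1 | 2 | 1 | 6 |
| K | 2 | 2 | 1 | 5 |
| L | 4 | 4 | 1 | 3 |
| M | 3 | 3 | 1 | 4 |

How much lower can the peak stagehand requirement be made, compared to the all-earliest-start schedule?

Early-start peak: h1:11  h2:9  h3:7  h4:4  h5:0  h6:0 ⇒ 11.
Leveled (J@1, K@1, L@2, M@3): h1:4  h2:6  h3:7  h4:7  h5:7  h6:0 ⇒ 7.
Reduction 11 − 7 = 4.

4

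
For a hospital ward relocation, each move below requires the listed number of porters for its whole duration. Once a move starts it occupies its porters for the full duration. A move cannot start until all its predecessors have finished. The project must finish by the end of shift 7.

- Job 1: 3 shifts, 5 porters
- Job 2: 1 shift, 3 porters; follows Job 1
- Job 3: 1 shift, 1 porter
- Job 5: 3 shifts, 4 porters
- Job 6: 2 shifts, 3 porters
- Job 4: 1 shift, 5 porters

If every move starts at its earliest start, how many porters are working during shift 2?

12

At early start, shift 2 has: Job 1, Job 5, Job 6.
Demand: 5 + 4 + 3 = 12.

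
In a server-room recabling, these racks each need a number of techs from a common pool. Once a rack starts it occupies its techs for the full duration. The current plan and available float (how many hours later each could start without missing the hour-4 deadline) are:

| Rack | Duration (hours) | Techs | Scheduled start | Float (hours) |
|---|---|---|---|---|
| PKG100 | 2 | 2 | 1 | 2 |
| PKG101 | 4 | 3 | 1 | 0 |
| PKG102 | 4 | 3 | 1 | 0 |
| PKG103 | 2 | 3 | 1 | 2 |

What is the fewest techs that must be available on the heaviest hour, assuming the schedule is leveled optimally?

9

Early-start (PKG100@1, PKG101@1, PKG102@1, PKG103@1) gives peak 11: h1:11  h2:11  h3:6  h4:6.
Shift PKG103→3.
Schedule PKG100@1, PKG101@1, PKG102@1, PKG103@3: h1:8  h2:8  h3:9  h4:9 — peak 9.
Total tech-hours = 34 over 4 hours ⇒ peak ≥ ⌈34/4⌉ = 9, so 9 is optimal.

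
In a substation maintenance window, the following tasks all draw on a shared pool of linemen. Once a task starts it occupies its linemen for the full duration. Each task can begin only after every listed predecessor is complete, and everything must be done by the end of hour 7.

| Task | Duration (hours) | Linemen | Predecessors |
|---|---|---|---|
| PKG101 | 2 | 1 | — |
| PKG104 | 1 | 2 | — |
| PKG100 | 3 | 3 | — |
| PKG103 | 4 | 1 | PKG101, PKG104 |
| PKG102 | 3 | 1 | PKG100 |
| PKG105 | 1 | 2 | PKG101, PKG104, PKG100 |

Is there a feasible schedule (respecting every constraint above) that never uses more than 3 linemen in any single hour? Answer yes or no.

no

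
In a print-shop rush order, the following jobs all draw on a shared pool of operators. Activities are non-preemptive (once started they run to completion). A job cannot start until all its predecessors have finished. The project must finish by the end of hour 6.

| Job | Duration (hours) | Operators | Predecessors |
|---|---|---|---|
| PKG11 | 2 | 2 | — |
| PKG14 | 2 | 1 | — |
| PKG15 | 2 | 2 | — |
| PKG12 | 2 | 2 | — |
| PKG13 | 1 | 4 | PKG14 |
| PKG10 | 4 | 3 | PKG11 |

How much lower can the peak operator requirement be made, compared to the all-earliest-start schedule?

Early-start peak: h1:7  h2:7  h3:7  h4:3  h5:3  h6:3 ⇒ 7.
Leveled (PKG11@1, PKG14@1, PKG15@1, PKG12@1, PKG13@3, PKG10@3): h1:7  h2:7  h3:7  h4:3  h5:3  h6:3 ⇒ 7.
Reduction 7 − 7 = 0.

0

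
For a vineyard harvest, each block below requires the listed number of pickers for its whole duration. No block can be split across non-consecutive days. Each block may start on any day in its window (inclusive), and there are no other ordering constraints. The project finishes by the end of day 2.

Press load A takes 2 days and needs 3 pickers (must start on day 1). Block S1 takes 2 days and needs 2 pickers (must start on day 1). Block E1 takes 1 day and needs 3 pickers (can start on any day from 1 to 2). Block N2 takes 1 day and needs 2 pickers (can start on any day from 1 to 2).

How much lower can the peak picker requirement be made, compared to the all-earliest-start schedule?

2

Early-start peak: d1:10  d2:5 ⇒ 10.
Leveled (Press load A@1, Block S1@1, Block E1@1, Block N2@2): d1:8  d2:7 ⇒ 8.
Reduction 10 − 8 = 2.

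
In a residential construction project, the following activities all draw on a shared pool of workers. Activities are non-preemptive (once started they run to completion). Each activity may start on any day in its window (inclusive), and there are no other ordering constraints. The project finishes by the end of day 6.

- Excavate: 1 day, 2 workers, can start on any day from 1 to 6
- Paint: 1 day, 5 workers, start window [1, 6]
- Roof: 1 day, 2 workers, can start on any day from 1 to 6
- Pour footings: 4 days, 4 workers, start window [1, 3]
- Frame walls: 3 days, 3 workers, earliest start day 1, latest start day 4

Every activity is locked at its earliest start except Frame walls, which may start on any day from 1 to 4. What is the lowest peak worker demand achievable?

13

Frame walls@1: d1:16  d2:7  d3:7  d4:4  d5:0  d6:0 → peak 16
Frame walls@2: d1:13  d2:7  d3:7  d4:7  d5:0  d6:0 → peak 13
Frame walls@3: d1:13  d2:4  d3:7  d4:7  d5:3  d6:0 → peak 13
Frame walls@4: d1:13  d2:4  d3:4  d4:7  d5:3  d6:3 → peak 13
Best is Frame walls@2, peak 13.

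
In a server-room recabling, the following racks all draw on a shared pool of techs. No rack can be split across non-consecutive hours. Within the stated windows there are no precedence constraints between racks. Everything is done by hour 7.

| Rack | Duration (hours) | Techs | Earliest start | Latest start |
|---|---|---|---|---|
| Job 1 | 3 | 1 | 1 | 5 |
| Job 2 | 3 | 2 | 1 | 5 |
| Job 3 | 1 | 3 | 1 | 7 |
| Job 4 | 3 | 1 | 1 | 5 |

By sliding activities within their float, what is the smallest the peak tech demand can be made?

3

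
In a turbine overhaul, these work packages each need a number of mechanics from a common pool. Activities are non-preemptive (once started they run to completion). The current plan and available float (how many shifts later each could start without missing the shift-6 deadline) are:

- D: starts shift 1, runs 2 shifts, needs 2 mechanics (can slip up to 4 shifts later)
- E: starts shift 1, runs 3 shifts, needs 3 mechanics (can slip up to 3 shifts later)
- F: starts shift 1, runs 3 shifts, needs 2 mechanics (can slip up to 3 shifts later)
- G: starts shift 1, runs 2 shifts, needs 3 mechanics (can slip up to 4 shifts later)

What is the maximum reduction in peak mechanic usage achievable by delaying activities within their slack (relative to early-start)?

Early-start peak: s1:10  s2:10  s3:5  s4:0  s5:0  s6:0 ⇒ 10.
Leveled (D@1, E@1, F@3, G@4): s1:5  s2:5  s3:5  s4:5  s5:5  s6:0 ⇒ 5.
Reduction 10 − 5 = 5.

5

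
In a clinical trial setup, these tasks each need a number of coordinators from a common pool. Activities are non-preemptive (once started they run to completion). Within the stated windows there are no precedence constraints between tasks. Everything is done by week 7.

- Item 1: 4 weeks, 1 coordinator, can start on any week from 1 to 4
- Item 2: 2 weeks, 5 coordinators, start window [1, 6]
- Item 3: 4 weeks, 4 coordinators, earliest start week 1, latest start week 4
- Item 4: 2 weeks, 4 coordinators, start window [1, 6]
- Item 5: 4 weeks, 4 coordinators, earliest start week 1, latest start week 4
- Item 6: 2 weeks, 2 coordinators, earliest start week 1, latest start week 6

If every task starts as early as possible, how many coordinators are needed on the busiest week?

20

Early-start schedule: Item 1@1, Item 2@1, Item 3@1, Item 4@1, Item 5@1, Item 6@1.
Load per week: week 1: 20, week 2: 20, week 3: 9, week 4: 9, week 5: 0, week 6: 0, week 7: 0.
Peak is 20.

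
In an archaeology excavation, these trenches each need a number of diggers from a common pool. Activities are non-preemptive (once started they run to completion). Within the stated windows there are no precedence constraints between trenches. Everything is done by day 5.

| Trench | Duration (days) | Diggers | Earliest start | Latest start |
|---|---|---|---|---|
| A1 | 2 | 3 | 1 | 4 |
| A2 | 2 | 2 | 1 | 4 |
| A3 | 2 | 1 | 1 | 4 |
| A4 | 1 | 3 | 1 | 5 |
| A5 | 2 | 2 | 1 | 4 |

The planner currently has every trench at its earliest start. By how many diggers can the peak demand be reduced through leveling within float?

Early-start peak: d1:11  d2:8  d3:0  d4:0  d5:0 ⇒ 11.
Leveled (A1@1, A2@3, A3@1, A4@5, A5@3): d1:4  d2:4  d3:4  d4:4  d5:3 ⇒ 4.
Reduction 11 − 4 = 7.

7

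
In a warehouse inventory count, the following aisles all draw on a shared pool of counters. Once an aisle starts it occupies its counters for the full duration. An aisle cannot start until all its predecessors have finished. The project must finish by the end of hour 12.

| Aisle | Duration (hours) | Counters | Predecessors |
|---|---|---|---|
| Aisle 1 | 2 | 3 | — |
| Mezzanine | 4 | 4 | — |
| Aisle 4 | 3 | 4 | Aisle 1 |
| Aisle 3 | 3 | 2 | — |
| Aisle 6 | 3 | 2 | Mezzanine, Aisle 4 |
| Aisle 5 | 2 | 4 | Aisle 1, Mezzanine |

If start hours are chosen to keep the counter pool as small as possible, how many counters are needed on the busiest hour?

6

Early-start (Aisle 1@1, Mezzanine@1, Aisle 4@3, Aisle 3@1, Aisle 6@6, Aisle 5@5) gives peak 10: h1:9  h2:9  h3:10  h4:8  h5:8  h6:6  h7:2  h8:2  h9:0  h10:0  h11:0  h12:0.
Shift Mezzanine→3, Aisle 4→7, Aisle 6→10, Aisle 5→10.
Schedule Aisle 1@1, Mezzanine@3, Aisle 4@7, Aisle 3@1, Aisle 6@10, Aisle 5@10: h1:5  h2:5  h3:6  h4:4  h5:4  h6:4  h7:4  h8:4  h9:4  h10:6  h11:6  h12:2 — peak 6.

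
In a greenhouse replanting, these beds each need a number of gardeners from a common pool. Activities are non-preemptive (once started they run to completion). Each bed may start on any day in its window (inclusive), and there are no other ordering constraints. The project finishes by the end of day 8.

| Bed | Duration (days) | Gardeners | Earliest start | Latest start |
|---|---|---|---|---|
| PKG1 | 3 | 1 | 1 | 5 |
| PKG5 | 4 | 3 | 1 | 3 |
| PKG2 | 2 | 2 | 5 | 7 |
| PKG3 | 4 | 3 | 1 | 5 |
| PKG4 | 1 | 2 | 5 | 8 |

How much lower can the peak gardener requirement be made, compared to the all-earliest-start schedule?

Early-start peak: d1:7  d2:7  d3:7  d4:6  d5:4  d6:2  d7:0  d8:0 ⇒ 7.
Leveled (PKG1@1, PKG5@1, PKG2@5, PKG3@5, PKG4@7): d1:4  d2:4  d3:4  d4:3  d5:5  d6:5  d7:5  d8:3 ⇒ 5.
Reduction 7 − 5 = 2.

2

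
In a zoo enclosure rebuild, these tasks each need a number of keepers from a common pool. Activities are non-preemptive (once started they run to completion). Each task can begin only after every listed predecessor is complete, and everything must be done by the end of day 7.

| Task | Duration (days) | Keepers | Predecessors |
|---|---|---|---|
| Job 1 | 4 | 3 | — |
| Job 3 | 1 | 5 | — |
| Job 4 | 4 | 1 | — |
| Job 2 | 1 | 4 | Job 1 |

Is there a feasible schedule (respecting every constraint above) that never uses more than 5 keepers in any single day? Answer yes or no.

yes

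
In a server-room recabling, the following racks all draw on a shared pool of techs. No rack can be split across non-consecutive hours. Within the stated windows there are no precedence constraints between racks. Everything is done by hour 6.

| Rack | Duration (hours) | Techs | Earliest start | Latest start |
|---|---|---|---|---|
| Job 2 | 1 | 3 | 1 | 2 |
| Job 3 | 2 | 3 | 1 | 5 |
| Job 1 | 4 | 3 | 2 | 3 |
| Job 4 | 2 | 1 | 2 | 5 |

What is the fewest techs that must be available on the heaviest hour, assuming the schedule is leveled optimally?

6

Early-start (Job 2@1, Job 3@1, Job 1@2, Job 4@2) gives peak 7: h1:6  h2:7  h3:4  h4:3  h5:3  h6:0.
Shift Job 4→3.
Schedule Job 2@1, Job 3@1, Job 1@2, Job 4@3: h1:6  h2:6  h3:4  h4:4  h5:3  h6:0 — peak 6.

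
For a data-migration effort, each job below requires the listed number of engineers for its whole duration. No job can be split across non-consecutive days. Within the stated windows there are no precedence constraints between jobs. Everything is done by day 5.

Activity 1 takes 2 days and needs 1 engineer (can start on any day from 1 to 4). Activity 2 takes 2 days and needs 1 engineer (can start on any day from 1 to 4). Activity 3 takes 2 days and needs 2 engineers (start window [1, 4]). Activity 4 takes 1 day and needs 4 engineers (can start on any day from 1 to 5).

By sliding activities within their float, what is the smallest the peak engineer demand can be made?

4

Early-start (Activity 1@1, Activity 2@1, Activity 3@1, Activity 4@1) gives peak 8: d1:8  d2:4  d3:0  d4:0  d5:0.
Shift Activity 4→3.
Schedule Activity 1@1, Activity 2@1, Activity 3@1, Activity 4@3: d1:4  d2:4  d3:4  d4:0  d5:0 — peak 4.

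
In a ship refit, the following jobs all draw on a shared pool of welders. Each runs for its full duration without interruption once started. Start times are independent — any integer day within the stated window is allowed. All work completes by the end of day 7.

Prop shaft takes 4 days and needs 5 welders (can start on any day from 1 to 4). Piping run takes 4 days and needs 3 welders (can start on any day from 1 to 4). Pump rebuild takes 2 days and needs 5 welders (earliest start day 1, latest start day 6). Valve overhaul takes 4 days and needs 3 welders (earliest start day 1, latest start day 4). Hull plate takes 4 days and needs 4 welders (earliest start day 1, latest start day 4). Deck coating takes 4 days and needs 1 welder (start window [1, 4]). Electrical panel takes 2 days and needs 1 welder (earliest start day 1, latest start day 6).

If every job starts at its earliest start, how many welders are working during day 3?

At early start, day 3 has: Prop shaft, Piping run, Valve overhaul, Hull plate, Deck coating.
Demand: 5 + 3 + 3 + 4 + 1 = 16.

16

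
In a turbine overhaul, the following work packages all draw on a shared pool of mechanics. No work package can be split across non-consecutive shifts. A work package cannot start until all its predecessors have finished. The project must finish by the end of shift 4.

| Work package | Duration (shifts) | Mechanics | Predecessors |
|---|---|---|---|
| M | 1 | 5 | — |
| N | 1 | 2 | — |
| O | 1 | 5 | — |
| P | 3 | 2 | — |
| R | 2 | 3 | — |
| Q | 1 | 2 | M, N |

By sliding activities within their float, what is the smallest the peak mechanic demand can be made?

7

Early-start (M@1, N@1, O@1, P@1, R@1, Q@2) gives peak 17: s1:17  s2:7  s3:2  s4:0.
Shift O→2, P→2, R→3, Q→3.
Schedule M@1, N@1, O@2, P@2, R@3, Q@3: s1:7  s2:7  s3:7  s4:5 — peak 7.
Total mechanic-shifts = 26 over 4 shifts ⇒ peak ≥ ⌈26/4⌉ = 7, so 7 is optimal.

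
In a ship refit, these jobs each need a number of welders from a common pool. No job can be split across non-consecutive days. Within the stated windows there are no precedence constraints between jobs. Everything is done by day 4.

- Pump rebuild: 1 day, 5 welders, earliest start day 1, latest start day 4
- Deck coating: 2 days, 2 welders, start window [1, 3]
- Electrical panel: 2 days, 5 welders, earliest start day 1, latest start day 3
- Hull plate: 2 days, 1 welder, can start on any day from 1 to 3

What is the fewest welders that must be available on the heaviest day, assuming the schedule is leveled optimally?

7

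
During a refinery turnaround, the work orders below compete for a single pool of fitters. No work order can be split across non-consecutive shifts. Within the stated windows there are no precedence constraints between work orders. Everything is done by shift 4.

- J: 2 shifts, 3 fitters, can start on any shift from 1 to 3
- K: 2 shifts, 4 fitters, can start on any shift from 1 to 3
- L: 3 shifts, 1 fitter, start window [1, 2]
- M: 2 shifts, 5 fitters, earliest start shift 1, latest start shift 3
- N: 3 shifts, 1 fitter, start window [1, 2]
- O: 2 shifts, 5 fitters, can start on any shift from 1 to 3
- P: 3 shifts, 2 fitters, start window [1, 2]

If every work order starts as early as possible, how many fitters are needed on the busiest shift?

21

Early-start schedule: J@1, K@1, L@1, M@1, N@1, O@1, P@1.
Load per shift: shift 1: 21, shift 2: 21, shift 3: 4, shift 4: 0.
Peak is 21.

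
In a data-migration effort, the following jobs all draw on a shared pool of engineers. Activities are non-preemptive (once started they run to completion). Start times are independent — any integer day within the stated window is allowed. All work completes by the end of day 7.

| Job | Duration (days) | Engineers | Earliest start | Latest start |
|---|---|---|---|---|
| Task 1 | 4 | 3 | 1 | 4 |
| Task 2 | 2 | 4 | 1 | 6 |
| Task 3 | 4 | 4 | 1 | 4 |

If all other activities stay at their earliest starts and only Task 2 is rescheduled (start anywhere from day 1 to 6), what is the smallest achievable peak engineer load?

Task 2@1: d1:11  d2:11  d3:7  d4:7  d5:0  d6:0  d7:0 → peak 11
Task 2@2: d1:7  d2:11  d3:11  d4:7  d5:0  d6:0  d7:0 → peak 11
Task 2@3: d1:7  d2:7  d3:11  d4:11  d5:0  d6:0  d7:0 → peak 11
Task 2@4: d1:7  d2:7  d3:7  d4:11  d5:4  d6:0  d7:0 → peak 11
Task 2@5: d1:7  d2:7  d3:7  d4:7  d5:4  d6:4  d7:0 → peak 7
Task 2@6: d1:7  d2:7  d3:7  d4:7  d5:0  d6:4  d7:4 → peak 7
Best is Task 2@5, peak 7.

7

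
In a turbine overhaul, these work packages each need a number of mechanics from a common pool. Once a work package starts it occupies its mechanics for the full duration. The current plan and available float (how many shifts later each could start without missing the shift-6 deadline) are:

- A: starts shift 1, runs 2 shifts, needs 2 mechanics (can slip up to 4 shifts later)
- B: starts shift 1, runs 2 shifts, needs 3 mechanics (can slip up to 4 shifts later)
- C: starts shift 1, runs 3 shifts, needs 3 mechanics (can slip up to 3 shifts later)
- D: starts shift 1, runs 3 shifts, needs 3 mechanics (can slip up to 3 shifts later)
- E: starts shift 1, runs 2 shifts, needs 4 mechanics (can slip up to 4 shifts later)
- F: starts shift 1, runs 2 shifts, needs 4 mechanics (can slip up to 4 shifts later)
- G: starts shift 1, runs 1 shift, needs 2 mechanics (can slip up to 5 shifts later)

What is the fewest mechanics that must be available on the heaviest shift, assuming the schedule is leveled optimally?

Early-start (A@1, B@1, C@1, D@1, E@1, F@1, G@1) gives peak 21: s1:21  s2:19  s3:6  s4:0  s5:0  s6:0.
Shift D→4, E→3, F→5, G→3.
Schedule A@1, B@1, C@1, D@4, E@3, F@5, G@3: s1:8  s2:8  s3:9  s4:7  s5:7  s6:7 — peak 9.

9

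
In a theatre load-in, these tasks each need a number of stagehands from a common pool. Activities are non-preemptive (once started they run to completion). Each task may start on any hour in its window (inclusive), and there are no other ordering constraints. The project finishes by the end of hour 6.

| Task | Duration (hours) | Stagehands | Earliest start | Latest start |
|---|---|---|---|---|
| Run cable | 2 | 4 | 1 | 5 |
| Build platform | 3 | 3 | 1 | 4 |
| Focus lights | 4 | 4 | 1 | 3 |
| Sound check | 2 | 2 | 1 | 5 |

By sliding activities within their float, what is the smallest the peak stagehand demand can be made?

7

Early-start (Run cable@1, Build platform@1, Focus lights@1, Sound check@1) gives peak 13: h1:13  h2:13  h3:7  h4:4  h5:0  h6:0.
Shift Focus lights→3, Sound check→4.
Schedule Run cable@1, Build platform@1, Focus lights@3, Sound check@4: h1:7  h2:7  h3:7  h4:6  h5:6  h6:4 — peak 7.
Total stagehand-hours = 37 over 6 hours ⇒ peak ≥ ⌈37/6⌉ = 7, so 7 is optimal.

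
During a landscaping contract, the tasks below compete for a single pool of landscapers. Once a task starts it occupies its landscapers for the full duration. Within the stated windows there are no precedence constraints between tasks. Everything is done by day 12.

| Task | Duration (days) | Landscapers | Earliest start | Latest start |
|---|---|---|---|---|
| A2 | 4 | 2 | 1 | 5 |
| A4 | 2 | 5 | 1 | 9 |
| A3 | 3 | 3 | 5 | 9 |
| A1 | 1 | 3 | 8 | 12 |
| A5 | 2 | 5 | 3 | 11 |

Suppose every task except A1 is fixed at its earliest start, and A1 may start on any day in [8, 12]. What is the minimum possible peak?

7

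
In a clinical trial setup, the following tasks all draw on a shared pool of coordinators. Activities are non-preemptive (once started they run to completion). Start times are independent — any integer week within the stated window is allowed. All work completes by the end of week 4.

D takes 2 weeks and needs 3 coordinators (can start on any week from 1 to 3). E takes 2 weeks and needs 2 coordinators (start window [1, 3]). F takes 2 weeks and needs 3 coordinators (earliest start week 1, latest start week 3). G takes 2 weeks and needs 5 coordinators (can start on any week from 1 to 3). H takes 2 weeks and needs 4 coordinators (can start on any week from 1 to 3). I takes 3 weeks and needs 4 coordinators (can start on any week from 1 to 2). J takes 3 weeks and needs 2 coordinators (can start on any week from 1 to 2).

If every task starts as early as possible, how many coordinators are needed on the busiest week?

23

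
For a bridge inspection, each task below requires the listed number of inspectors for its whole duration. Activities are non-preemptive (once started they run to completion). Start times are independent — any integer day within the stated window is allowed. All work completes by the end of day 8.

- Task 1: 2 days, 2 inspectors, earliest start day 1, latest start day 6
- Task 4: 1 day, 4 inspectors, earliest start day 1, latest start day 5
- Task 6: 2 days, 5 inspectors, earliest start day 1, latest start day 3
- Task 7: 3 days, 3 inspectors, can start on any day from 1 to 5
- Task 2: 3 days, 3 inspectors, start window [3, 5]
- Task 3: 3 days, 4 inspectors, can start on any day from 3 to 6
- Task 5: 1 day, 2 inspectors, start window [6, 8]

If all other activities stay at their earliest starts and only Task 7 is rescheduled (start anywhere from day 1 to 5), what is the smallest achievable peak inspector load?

Task 7@1: d1:14  d2:10  d3:10  d4:7  d5:7  d6:2  d7:0  d8:0 → peak 14
Task 7@2: d1:11  d2:10  d3:10  d4:10  d5:7  d6:2  d7:0  d8:0 → peak 11
Task 7@3: d1:11  d2:7  d3:10  d4:10  d5:10  d6:2  d7:0  d8:0 → peak 11
Task 7@4: d1:11  d2:7  d3:7  d4:10  d5:10  d6:5  d7:0  d8:0 → peak 11
Task 7@5: d1:11  d2:7  d3:7  d4:7  d5:10  d6:5  d7:3  d8:0 → peak 11
Best is Task 7@2, peak 11.

11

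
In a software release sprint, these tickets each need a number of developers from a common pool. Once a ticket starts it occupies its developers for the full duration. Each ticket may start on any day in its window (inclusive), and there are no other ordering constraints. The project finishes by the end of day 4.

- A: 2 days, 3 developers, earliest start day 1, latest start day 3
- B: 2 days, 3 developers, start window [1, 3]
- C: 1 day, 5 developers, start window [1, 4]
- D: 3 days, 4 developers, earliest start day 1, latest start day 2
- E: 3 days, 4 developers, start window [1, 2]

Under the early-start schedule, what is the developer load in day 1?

At early start, day 1 has: A, B, C, D, E.
Demand: 3 + 3 + 5 + 4 + 4 = 19.

19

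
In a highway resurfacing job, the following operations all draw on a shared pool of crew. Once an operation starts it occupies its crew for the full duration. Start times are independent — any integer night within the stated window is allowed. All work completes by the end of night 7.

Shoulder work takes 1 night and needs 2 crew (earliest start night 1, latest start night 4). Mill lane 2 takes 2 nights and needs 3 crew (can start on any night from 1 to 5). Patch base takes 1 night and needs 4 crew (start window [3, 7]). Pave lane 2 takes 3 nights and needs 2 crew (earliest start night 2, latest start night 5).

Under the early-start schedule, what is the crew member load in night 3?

6

At early start, night 3 has: Patch base, Pave lane 2.
Demand: 4 + 2 = 6.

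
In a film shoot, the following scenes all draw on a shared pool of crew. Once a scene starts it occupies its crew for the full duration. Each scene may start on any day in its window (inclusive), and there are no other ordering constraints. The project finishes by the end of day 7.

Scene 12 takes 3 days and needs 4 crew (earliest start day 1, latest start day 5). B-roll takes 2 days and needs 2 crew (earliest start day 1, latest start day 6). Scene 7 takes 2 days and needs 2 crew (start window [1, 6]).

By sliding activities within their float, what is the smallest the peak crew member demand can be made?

Early-start (Scene 12@1, B-roll@1, Scene 7@1) gives peak 8: d1:8  d2:8  d3:4  d4:0  d5:0  d6:0  d7:0.
Shift B-roll→4, Scene 7→4.
Schedule Scene 12@1, B-roll@4, Scene 7@4: d1:4  d2:4  d3:4  d4:4  d5:4  d6:0  d7:0 — peak 4.

4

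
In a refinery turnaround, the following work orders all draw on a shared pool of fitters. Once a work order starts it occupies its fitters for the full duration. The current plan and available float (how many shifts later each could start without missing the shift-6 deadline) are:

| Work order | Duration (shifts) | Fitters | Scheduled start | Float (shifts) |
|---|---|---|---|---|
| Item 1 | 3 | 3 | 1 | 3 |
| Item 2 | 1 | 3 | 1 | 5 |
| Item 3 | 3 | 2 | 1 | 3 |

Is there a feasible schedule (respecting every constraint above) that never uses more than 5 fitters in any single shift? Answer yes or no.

Schedule Item 1@1, Item 2@4, Item 3@1: s1:5  s2:5  s3:5  s4:3  s5:0  s6:0 — peak 5 ≤ 5.

yes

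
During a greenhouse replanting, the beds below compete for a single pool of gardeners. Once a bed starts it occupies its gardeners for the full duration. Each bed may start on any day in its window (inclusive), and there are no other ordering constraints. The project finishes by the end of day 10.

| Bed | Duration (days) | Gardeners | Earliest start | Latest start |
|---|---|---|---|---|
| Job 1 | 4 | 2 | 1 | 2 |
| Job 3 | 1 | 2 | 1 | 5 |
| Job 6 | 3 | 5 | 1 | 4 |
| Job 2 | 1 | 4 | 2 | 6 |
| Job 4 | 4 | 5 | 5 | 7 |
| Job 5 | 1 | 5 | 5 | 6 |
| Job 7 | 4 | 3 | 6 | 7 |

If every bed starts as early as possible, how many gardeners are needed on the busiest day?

11

Early-start schedule: Job 1@1, Job 3@1, Job 6@1, Job 2@2, Job 4@5, Job 5@5, Job 7@6.
Load per day: day 1: 9, day 2: 11, day 3: 7, day 4: 2, day 5: 10, day 6: 8, day 7: 8, day 8: 8, day 9: 3, day 10: 0.
Peak is 11.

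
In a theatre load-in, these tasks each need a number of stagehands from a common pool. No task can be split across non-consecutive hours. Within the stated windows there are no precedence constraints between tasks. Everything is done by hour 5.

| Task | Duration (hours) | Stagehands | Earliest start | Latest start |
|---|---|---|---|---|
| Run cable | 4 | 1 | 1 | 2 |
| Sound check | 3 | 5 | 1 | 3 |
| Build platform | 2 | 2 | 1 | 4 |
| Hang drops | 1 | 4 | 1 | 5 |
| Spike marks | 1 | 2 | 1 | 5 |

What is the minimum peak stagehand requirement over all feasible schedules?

6

Early-start (Run cable@1, Sound check@1, Build platform@1, Hang drops@1, Spike marks@1) gives peak 14: h1:14  h2:8  h3:6  h4:1  h5:0.
Shift Build platform→4, Hang drops→5, Spike marks→4.
Schedule Run cable@1, Sound check@1, Build platform@4, Hang drops@5, Spike marks@4: h1:6  h2:6  h3:6  h4:5  h5:6 — peak 6.
Total stagehand-hours = 29 over 5 hours ⇒ peak ≥ ⌈29/5⌉ = 6, so 6 is optimal.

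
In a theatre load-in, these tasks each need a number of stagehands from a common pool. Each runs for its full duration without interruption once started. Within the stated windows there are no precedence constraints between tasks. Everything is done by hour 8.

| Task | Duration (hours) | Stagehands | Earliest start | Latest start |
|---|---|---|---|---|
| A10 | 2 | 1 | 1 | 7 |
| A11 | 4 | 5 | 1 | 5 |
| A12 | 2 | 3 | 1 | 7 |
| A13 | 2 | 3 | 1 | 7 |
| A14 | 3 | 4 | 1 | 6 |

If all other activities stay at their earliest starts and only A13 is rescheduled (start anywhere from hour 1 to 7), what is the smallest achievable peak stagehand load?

13

A13@1: h1:16  h2:16  h3:9  h4:5  h5:0  h6:0  h7:0  h8:0 → peak 16
A13@2: h1:13  h2:16  h3:12  h4:5  h5:0  h6:0  h7:0  h8:0 → peak 16
A13@3: h1:13  h2:13  h3:12  h4:8  h5:0  h6:0  h7:0  h8:0 → peak 13
A13@4: h1:13  h2:13  h3:9  h4:8  h5:3  h6:0  h7:0  h8:0 → peak 13
A13@5: h1:13  h2:13  h3:9  h4:5  h5:3  h6:3  h7:0  h8:0 → peak 13
A13@6: h1:13  h2:13  h3:9  h4:5  h5:0  h6:3  h7:3  h8:0 → peak 13
A13@7: h1:13  h2:13  h3:9  h4:5  h5:0  h6:0  h7:3  h8:3 → peak 13
Best is A13@3, peak 13.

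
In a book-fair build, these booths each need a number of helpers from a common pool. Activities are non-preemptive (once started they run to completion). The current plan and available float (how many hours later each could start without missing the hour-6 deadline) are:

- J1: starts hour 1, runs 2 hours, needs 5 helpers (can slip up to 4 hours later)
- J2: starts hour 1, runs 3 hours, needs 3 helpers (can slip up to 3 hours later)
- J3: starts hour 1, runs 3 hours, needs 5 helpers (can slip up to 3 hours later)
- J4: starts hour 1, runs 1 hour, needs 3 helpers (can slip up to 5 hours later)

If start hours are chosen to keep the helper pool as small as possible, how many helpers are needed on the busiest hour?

Early-start (J1@1, J2@1, J3@1, J4@1) gives peak 16: h1:16  h2:13  h3:8  h4:0  h5:0  h6:0.
Shift J3→3, J4→4.
Schedule J1@1, J2@1, J3@3, J4@4: h1:8  h2:8  h3:8  h4:8  h5:5  h6:0 — peak 8.

8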